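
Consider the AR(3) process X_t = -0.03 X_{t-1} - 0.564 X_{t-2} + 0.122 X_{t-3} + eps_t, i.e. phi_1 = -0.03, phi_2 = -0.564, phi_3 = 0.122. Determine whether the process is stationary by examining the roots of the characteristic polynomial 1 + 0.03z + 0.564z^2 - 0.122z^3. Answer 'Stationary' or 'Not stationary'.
\text{Stationary}

The AR(p) characteristic polynomial is P(z) = 1 + 0.03z + 0.564z^2 - 0.122z^3.
Stationarity requires all roots to lie outside the unit circle, i.e. |z| > 1 for every root.
Degree 3: look for a simple real root z0 first, then factor out (1 - z/z0) and solve the remaining quadratic.
Testing z0 = 5: P(5) = 1 + (0.03)(5) + (0.564)(5)^2 + (-0.122)(5)^3
  = 1 + (0.15) + (14.1) + (-15.25) = 0.  So z_0 = 5 is a root, |z_0| = 5.
Divide out the factor (1 - 0.2 z) = (1 - z/z0) (since 1/z0 = 0.2):
  P(z) = (1 - 0.2 z)(1 + (0.23) z + (0.61) z^2)
  [check: z-coef 0.23 - (0.2) = 0.03; z^2-coef 0.61 - (0.2)(0.23) = 0.564; z^3-coef -(0.2)(0.61) = -0.122.]
Remaining roots from the quadratic factor 1 + (0.23) z + (0.61) z^2:
  Set 1 + (0.23) z + (0.61) z^2 = 0, i.e. a z^2 + b z + c = 0 with a = 0.61, b = 0.23, c = 1.
  Discriminant D = b^2 - 4ac = (0.23)^2 - 4*(0.61)*1 = 0.0529 - (2.44) = -2.3871.
  D < 0, so the roots are the complex-conjugate pair z = (-b +/- i sqrt(-D)) / (2a) = -0.1885 +/- 1.2664i.
  For a conjugate pair |z|^2 = z * conj(z) = (product of roots) = c/a = 1/(0.61) = 1.639344, so |z| = sqrt(1.639344) = 1.2804 for both roots.
Moduli of all roots: 5.0000, 1.2804, 1.2804.
All moduli strictly greater than 1? Yes.
Verdict: Stationary.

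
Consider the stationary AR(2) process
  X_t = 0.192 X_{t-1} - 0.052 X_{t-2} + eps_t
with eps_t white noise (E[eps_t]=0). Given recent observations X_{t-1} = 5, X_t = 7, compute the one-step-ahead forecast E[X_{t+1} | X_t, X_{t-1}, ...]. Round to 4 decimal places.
E[X_{t+1} \mid \mathcal F_t] = 1.0840

For an AR(p) model X_t = c + sum_i phi_i X_{t-i} + eps_t, the
one-step-ahead conditional mean is
  E[X_{t+1} | X_t, ...] = c + sum_i phi_i X_{t+1-i}.
Substitute known values:
  E[X_{t+1} | ...] = (0.192) * (7) + (-0.052) * (5)
                   = 1.0840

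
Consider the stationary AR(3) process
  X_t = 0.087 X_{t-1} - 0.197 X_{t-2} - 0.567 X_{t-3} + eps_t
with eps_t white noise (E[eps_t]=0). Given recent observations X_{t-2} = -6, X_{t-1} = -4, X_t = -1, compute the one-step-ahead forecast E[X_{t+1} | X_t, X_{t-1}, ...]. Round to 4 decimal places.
E[X_{t+1} \mid \mathcal F_t] = 4.1030

For an AR(p) model X_t = c + sum_i phi_i X_{t-i} + eps_t, the
one-step-ahead conditional mean is
  E[X_{t+1} | X_t, ...] = c + sum_i phi_i X_{t+1-i}.
Substitute known values:
  E[X_{t+1} | ...] = (0.087) * (-1) + (-0.197) * (-4) + (-0.567) * (-6)
                   = 4.1030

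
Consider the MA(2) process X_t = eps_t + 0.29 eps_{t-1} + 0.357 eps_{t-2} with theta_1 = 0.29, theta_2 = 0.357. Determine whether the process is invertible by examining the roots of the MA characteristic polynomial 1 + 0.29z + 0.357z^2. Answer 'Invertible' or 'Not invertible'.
\text{Invertible}

The MA(q) characteristic polynomial is P(z) = 1 + 0.29z + 0.357z^2.
Invertibility requires all roots to lie outside the unit circle, i.e. |z| > 1 for every root.
Set 1 + (0.29) z + (0.357) z^2 = 0, i.e. a z^2 + b z + c = 0 with a = 0.357, b = 0.29, c = 1.
Discriminant D = b^2 - 4ac = (0.29)^2 - 4*(0.357)*1 = 0.0841 - (1.428) = -1.3439.
D < 0, so the roots are the complex-conjugate pair z = (-b +/- i sqrt(-D)) / (2a) = -0.4062 +/- 1.6236i.
For a conjugate pair |z|^2 = z * conj(z) = (product of roots) = c/a = 1/(0.357) = 2.80112, so |z| = sqrt(2.80112) = 1.6737 for both roots.
Moduli of all roots: 1.6737, 1.6737.
All moduli strictly greater than 1? Yes.
Verdict: Invertible.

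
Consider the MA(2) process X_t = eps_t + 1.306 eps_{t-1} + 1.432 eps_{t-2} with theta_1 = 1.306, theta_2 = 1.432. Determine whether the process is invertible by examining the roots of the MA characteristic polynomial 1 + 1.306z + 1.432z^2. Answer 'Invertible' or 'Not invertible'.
\text{Not invertible}

The MA(q) characteristic polynomial is P(z) = 1 + 1.306z + 1.432z^2.
Invertibility requires all roots to lie outside the unit circle, i.e. |z| > 1 for every root.
Set 1 + (1.306) z + (1.432) z^2 = 0, i.e. a z^2 + b z + c = 0 with a = 1.432, b = 1.306, c = 1.
Discriminant D = b^2 - 4ac = (1.306)^2 - 4*(1.432)*1 = 1.705636 - (5.728) = -4.022364.
D < 0, so the roots are the complex-conjugate pair z = (-b +/- i sqrt(-D)) / (2a) = -0.456 +/- 0.7003i.
For a conjugate pair |z|^2 = z * conj(z) = (product of roots) = c/a = 1/(1.432) = 0.698324, so |z| = sqrt(0.698324) = 0.8357 for both roots.
Moduli of all roots: 0.8357, 0.8357.
All moduli strictly greater than 1? No.
Verdict: Not invertible.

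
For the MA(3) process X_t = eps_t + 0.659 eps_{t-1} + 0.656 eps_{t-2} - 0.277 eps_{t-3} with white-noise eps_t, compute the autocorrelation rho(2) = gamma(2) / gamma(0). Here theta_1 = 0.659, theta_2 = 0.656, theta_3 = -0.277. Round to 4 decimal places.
\rho(2) = 0.2439

For an MA(q) process with theta_0 = 1, the autocovariance is
  gamma(k) = sigma^2 * sum_{i=0..q-k} theta_i * theta_{i+k},
and rho(k) = gamma(k) / gamma(0). Sigma^2 cancels.
  numerator   = (1)*(0.656) + (0.659)*(-0.277) = 0.473457.
  denominator = (1)^2 + (0.659)^2 + (0.656)^2 + (-0.277)^2 = 1.941346.
  rho(2) = 0.473457 / 1.941346 = 0.2439.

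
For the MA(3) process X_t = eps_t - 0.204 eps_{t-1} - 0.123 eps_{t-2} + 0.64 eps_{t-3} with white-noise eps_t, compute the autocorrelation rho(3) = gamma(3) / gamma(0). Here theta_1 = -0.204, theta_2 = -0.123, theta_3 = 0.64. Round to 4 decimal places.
\rho(3) = 0.4365

For an MA(q) process with theta_0 = 1, the autocovariance is
  gamma(k) = sigma^2 * sum_{i=0..q-k} theta_i * theta_{i+k},
and rho(k) = gamma(k) / gamma(0). Sigma^2 cancels.
  numerator   = (1)*(0.64) = 0.64.
  denominator = (1)^2 + (-0.204)^2 + (-0.123)^2 + (0.64)^2 = 1.466345.
  rho(3) = 0.64 / 1.466345 = 0.4365.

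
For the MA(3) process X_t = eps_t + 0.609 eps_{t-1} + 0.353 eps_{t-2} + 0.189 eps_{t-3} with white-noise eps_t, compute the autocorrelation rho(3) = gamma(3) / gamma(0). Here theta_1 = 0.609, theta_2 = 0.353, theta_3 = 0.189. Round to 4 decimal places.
\rho(3) = 0.1234

For an MA(q) process with theta_0 = 1, the autocovariance is
  gamma(k) = sigma^2 * sum_{i=0..q-k} theta_i * theta_{i+k},
and rho(k) = gamma(k) / gamma(0). Sigma^2 cancels.
  numerator   = (1)*(0.189) = 0.189.
  denominator = (1)^2 + (0.609)^2 + (0.353)^2 + (0.189)^2 = 1.531211.
  rho(3) = 0.189 / 1.531211 = 0.1234.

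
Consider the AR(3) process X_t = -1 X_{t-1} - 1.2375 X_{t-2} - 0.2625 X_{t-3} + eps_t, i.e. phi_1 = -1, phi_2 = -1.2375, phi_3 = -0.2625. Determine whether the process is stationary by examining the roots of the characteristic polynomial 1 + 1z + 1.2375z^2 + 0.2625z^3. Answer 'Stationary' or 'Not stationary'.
\text{Not stationary}

The AR(p) characteristic polynomial is P(z) = 1 + 1z + 1.2375z^2 + 0.2625z^3.
Stationarity requires all roots to lie outside the unit circle, i.e. |z| > 1 for every root.
Degree 3: look for a simple real root z0 first, then factor out (1 - z/z0) and solve the remaining quadratic.
Testing z0 = -4: P(-4) = 1 + (1)(-4) + (1.2375)(-4)^2 + (0.2625)(-4)^3
  = 1 + (-4) + (19.8) + (-16.8) = 0.  So z_0 = -4 is a root, |z_0| = 4.
Divide out the factor (1 + 0.25 z) = (1 - z/z0) (since 1/z0 = -0.25):
  P(z) = (1 + 0.25 z)(1 + (0.75) z + (1.05) z^2)
  [check: z-coef 0.75 - (-0.25) = 1; z^2-coef 1.05 - (-0.25)(0.75) = 1.2375; z^3-coef -(-0.25)(1.05) = 0.2625.]
Remaining roots from the quadratic factor 1 + (0.75) z + (1.05) z^2:
  Set 1 + (0.75) z + (1.05) z^2 = 0, i.e. a z^2 + b z + c = 0 with a = 1.05, b = 0.75, c = 1.
  Discriminant D = b^2 - 4ac = (0.75)^2 - 4*(1.05)*1 = 0.5625 - (4.2) = -3.6375.
  D < 0, so the roots are the complex-conjugate pair z = (-b +/- i sqrt(-D)) / (2a) = -0.3571 +/- 0.9082i.
  For a conjugate pair |z|^2 = z * conj(z) = (product of roots) = c/a = 1/(1.05) = 0.952381, so |z| = sqrt(0.952381) = 0.9759 for both roots.
Moduli of all roots: 4.0000, 0.9759, 0.9759.
All moduli strictly greater than 1? No.
Verdict: Not stationary.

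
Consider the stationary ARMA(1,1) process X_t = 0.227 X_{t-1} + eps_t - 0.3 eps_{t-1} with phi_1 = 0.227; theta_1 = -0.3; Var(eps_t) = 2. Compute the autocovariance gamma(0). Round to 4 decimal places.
\gamma(0) = 2.0112

Multiply the model equation by X_{t-k} and take expectations. With theta_0 = psi_0 = 1 and psi_j the MA(infinity) weights, this gives
  gamma(k) - sum_i phi_i gamma(k-i) = c_k,
  c_k = sigma^2 * sum_{j=k..q} theta_j psi_{j-k}   (c_k = 0 for k > q),
using gamma(-m) = gamma(m).
psi-weights needed (psi_j = theta_j + sum_i phi_i psi_{j-i}):
  psi_1 = theta_1 + phi_1 = -0.3 + (0.227) = -0.073
Right-hand sides:
  c_0 = sigma^2 (1 + theta_1 psi_1) = 2 * (1 + (-0.3)(-0.073)) = 2 * 1.0219 = 2.0438
  c_1 = sigma^2 theta_1 = 2 * (-0.3) = -0.6
  c_2 = 0
Equations for k = 0 and k = 1 (AR order 1):
  gamma(0) = phi_1 gamma(1) + c_0
  gamma(1) = phi_1 gamma(0) + c_1
Substituting the second into the first: gamma(0) (1 - phi_1^2) = c_0 + phi_1 c_1, so
  gamma(0) = (c_0 + phi_1 c_1) / (1 - phi_1^2) = (2.0438 + (0.227)(-0.6)) / (1 - (0.227)^2) = 1.9076 / 0.948471 = 2.011237.
Therefore gamma(0) = 2.0112 (to 4 decimal places).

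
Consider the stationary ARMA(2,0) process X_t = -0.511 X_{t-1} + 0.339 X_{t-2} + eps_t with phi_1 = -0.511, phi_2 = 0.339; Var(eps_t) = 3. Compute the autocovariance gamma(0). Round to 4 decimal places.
\gamma(0) = 8.4241

Multiply the model equation by X_{t-k} and take expectations. With theta_0 = psi_0 = 1 and psi_j the MA(infinity) weights, this gives
  gamma(k) - sum_i phi_i gamma(k-i) = c_k,
  c_k = sigma^2 * sum_{j=k..q} theta_j psi_{j-k}   (c_k = 0 for k > q),
using gamma(-m) = gamma(m).
Pure AR (q = 0): c_0 = sigma^2 = 3, c_k = 0 for k >= 1.
Equations for k = 0, 1, 2 (AR order 2, c_2 = 0):
  (E0) gamma(0) = phi_1 gamma(1) + phi_2 gamma(2) + c_0
  (E1) gamma(1) = phi_1 gamma(0) + phi_2 gamma(1) + c_1
  (E2) gamma(2) = phi_1 gamma(1) + phi_2 gamma(0)
From (E1): gamma(1) = A gamma(0) + B with
  A = phi_1 / (1 - phi_2) = -0.511 / 0.661 = -0.773071,   B = c_1 / (1 - phi_2) = 0 / 0.661 = 0.
Insert (E2) into (E0): gamma(0) (1 - phi_2^2) = phi_1 (1 + phi_2) gamma(1) + c_0.
  phi_1 (1 + phi_2) = (-0.511)(1.339) = -0.684229,   1 - phi_2^2 = 0.885079.
Replace gamma(1) by A gamma(0) + B and collect gamma(0):
  gamma(0) [0.885079 - (-0.684229)(-0.773071)] = c_0 = 3
  gamma(0) * 0.356121 = 3
  gamma(0) = 3 / 0.356121 = 8.424095.
Therefore gamma(0) = 8.4241 (to 4 decimal places).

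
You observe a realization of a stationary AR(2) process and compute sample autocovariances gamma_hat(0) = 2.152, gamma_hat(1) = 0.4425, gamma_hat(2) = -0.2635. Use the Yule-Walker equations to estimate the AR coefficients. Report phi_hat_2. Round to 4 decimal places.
\hat\phi_{2} = -0.1720

The Yule-Walker equations for an AR(p) process read, in matrix form,
  Gamma_p phi = r_p,   with   (Gamma_p)_{ij} = gamma(|i - j|),
                       (r_p)_i = gamma(i),   i,j = 1..p.
Substitute the sample gammas (Toeplitz matrix and right-hand side of size 2):
  Gamma_p = [[2.152, 0.4425], [0.4425, 2.152]]
  r_p     = [0.4425, -0.2635]
Written out:
  2.152 phi_1 + 0.4425 phi_2 = 0.4425
  0.4425 phi_1 + 2.152 phi_2 = -0.2635
Solve by Cramer's rule:
  det = gamma(0)^2 - gamma(1)^2 = (2.152)^2 - (0.4425)^2 = 4.631104 - 0.19580625 = 4.43529775
  phi_hat_1 = [gamma(1) gamma(0) - gamma(1) gamma(2)] / det = [(0.4425)(2.152) - (0.4425)(-0.2635)] / 4.43529775 = 1.06885875 / 4.43529775 = 0.241
  phi_hat_2 = [gamma(0) gamma(2) - gamma(1)^2] / det = [(2.152)(-0.2635) - (0.4425)^2] / 4.43529775 = -0.76285825 / 4.43529775 = -0.172
So phi_hat = [0.2410, -0.1720].
Therefore phi_hat_2 = -0.1720.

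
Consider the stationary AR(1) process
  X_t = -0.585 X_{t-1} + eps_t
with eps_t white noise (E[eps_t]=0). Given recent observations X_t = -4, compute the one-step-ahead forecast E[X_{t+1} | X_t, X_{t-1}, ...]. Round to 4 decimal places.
E[X_{t+1} \mid \mathcal F_t] = 2.3400

For an AR(p) model X_t = c + sum_i phi_i X_{t-i} + eps_t, the
one-step-ahead conditional mean is
  E[X_{t+1} | X_t, ...] = c + sum_i phi_i X_{t+1-i}.
Substitute known values:
  E[X_{t+1} | ...] = (-0.585) * (-4)
                   = 2.3400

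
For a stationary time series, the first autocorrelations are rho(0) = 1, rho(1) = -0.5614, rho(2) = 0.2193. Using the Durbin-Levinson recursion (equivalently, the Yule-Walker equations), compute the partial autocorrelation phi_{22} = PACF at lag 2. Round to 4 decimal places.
\phi_{22} = -0.1400

The PACF at lag k is phi_{kk}, the last component of the solution
to the Yule-Walker system G_k phi = r_k where
  (G_k)_{ij} = rho(|i - j|), (r_k)_i = rho(i), i,j = 1..k.
Equivalently, Durbin-Levinson gives phi_{kk} iteratively:
  phi_{11} = rho(1)
  phi_{kk} = [rho(k) - sum_{j=1..k-1} phi_{k-1,j} rho(k-j)]
            / [1 - sum_{j=1..k-1} phi_{k-1,j} rho(j)],
  phi_{k,j} = phi_{k-1,j} - phi_{kk} phi_{k-1,k-j},  j = 1..k-1.
Step k = 1:
  phi_11 = rho(1) = -0.5614.
Step k = 2:
  phi_22 = [rho(2) - phi_11 rho(1)] / [1 - phi_11 rho(1)] = [0.2193 - (-0.5614)(-0.5614)] / [1 - (-0.5614)(-0.5614)]
         = -0.09586996 / 0.68483004 = -0.14.
Therefore phi_{22} = -0.1400.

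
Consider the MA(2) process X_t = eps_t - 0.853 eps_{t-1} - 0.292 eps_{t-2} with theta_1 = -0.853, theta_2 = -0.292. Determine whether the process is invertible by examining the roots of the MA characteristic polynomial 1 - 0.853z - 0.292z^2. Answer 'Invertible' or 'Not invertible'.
\text{Not invertible}

The MA(q) characteristic polynomial is P(z) = 1 - 0.853z - 0.292z^2.
Invertibility requires all roots to lie outside the unit circle, i.e. |z| > 1 for every root.
Set 1 + (-0.853) z + (-0.292) z^2 = 0, i.e. a z^2 + b z + c = 0 with a = -0.292, b = -0.853, c = 1.
Discriminant D = b^2 - 4ac = (-0.853)^2 - 4*(-0.292)*1 = 0.727609 - (-1.168) = 1.895609.
D >= 0, so the roots are real: z = (-b +/- sqrt(D)) / (2a) = (0.853 +/- 1.376811) / (-0.584).
  z_1 = (0.853 + 1.376811) / (-0.584) = -3.8182,   |z_1| = 3.8182.
  z_2 = (0.853 - 1.376811) / (-0.584) = 0.8969,   |z_2| = 0.8969.
Moduli of all roots: 3.8182, 0.8969.
All moduli strictly greater than 1? No.
Verdict: Not invertible.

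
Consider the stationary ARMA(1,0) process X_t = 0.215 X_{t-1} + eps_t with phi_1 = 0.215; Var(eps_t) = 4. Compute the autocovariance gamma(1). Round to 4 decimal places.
\gamma(1) = 0.9017

Multiply the model equation by X_{t-k} and take expectations. With theta_0 = psi_0 = 1 and psi_j the MA(infinity) weights, this gives
  gamma(k) - sum_i phi_i gamma(k-i) = c_k,
  c_k = sigma^2 * sum_{j=k..q} theta_j psi_{j-k}   (c_k = 0 for k > q),
using gamma(-m) = gamma(m).
Pure AR (q = 0): c_0 = sigma^2 = 4, c_k = 0 for k >= 1.
Equations for k = 0 and k = 1 (AR order 1):
  gamma(0) = phi_1 gamma(1) + c_0
  gamma(1) = phi_1 gamma(0) + c_1
Substituting the second into the first: gamma(0) (1 - phi_1^2) = c_0 + phi_1 c_1, so
  gamma(0) = c_0 / (1 - phi_1^2) = 4 / (1 - (0.215)^2) = 4 / 0.953775 = 4.193861.
  gamma(1) = phi_1 gamma(0) = (0.215)(4.193861) = 0.90168.
Therefore gamma(1) = 0.9017 (to 4 decimal places).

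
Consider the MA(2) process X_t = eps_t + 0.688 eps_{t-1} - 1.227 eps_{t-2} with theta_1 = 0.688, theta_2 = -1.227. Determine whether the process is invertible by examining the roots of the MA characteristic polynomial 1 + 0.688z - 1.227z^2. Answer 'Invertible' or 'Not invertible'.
\text{Not invertible}

The MA(q) characteristic polynomial is P(z) = 1 + 0.688z - 1.227z^2.
Invertibility requires all roots to lie outside the unit circle, i.e. |z| > 1 for every root.
Set 1 + (0.688) z + (-1.227) z^2 = 0, i.e. a z^2 + b z + c = 0 with a = -1.227, b = 0.688, c = 1.
Discriminant D = b^2 - 4ac = (0.688)^2 - 4*(-1.227)*1 = 0.473344 - (-4.908) = 5.381344.
D >= 0, so the roots are real: z = (-b +/- sqrt(D)) / (2a) = (-0.688 +/- 2.319772) / (-2.454).
  z_1 = (-0.688 + 2.319772) / (-2.454) = -0.6649,   |z_1| = 0.6649.
  z_2 = (-0.688 - 2.319772) / (-2.454) = 1.2257,   |z_2| = 1.2257.
Moduli of all roots: 0.6649, 1.2257.
All moduli strictly greater than 1? No.
Verdict: Not invertible.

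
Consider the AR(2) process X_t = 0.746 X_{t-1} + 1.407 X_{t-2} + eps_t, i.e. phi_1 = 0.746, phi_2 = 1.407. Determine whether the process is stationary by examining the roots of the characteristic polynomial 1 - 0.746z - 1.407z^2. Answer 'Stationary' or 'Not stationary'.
\text{Not stationary}

The AR(p) characteristic polynomial is P(z) = 1 - 0.746z - 1.407z^2.
Stationarity requires all roots to lie outside the unit circle, i.e. |z| > 1 for every root.
Set 1 + (-0.746) z + (-1.407) z^2 = 0, i.e. a z^2 + b z + c = 0 with a = -1.407, b = -0.746, c = 1.
Discriminant D = b^2 - 4ac = (-0.746)^2 - 4*(-1.407)*1 = 0.556516 - (-5.628) = 6.184516.
D >= 0, so the roots are real: z = (-b +/- sqrt(D)) / (2a) = (0.746 +/- 2.486869) / (-2.814).
  z_1 = (0.746 + 2.486869) / (-2.814) = -1.1489,   |z_1| = 1.1489.
  z_2 = (0.746 - 2.486869) / (-2.814) = 0.6186,   |z_2| = 0.6186.
Moduli of all roots: 1.1489, 0.6186.
All moduli strictly greater than 1? No.
Verdict: Not stationary.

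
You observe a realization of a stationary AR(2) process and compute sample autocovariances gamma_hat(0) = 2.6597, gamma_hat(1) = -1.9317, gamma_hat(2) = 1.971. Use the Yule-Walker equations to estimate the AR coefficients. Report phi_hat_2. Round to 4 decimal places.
\hat\phi_{2} = 0.4520

The Yule-Walker equations for an AR(p) process read, in matrix form,
  Gamma_p phi = r_p,   with   (Gamma_p)_{ij} = gamma(|i - j|),
                       (r_p)_i = gamma(i),   i,j = 1..p.
Substitute the sample gammas (Toeplitz matrix and right-hand side of size 2):
  Gamma_p = [[2.6597, -1.9317], [-1.9317, 2.6597]]
  r_p     = [-1.9317, 1.971]
Written out:
  2.6597 phi_1 - 1.9317 phi_2 = -1.9317
  -1.9317 phi_1 + 2.6597 phi_2 = 1.971
Solve by Cramer's rule:
  det = gamma(0)^2 - gamma(1)^2 = (2.6597)^2 - (-1.9317)^2 = 7.07400409 - 3.73146489 = 3.3425392
  phi_hat_1 = [gamma(1) gamma(0) - gamma(1) gamma(2)] / det = [(-1.9317)(2.6597) - (-1.9317)(1.971)] / 3.3425392 = -1.33036179 / 3.3425392 = -0.398
  phi_hat_2 = [gamma(0) gamma(2) - gamma(1)^2] / det = [(2.6597)(1.971) - (-1.9317)^2] / 3.3425392 = 1.51080381 / 3.3425392 = 0.452
So phi_hat = [-0.3980, 0.4520].
Therefore phi_hat_2 = 0.4520.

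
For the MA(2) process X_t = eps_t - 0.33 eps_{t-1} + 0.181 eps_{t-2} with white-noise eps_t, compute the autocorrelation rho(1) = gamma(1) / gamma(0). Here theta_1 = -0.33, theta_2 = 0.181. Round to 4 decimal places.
\rho(1) = -0.3414

For an MA(q) process with theta_0 = 1, the autocovariance is
  gamma(k) = sigma^2 * sum_{i=0..q-k} theta_i * theta_{i+k},
and rho(k) = gamma(k) / gamma(0). Sigma^2 cancels.
  numerator   = (1)*(-0.33) + (-0.33)*(0.181) = -0.38973.
  denominator = (1)^2 + (-0.33)^2 + (0.181)^2 = 1.141661.
  rho(1) = -0.38973 / 1.141661 = -0.3414.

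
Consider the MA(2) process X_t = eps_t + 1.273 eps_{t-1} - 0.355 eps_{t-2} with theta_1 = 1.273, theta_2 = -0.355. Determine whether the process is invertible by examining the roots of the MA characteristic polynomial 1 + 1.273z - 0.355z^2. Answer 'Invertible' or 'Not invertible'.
\text{Not invertible}

The MA(q) characteristic polynomial is P(z) = 1 + 1.273z - 0.355z^2.
Invertibility requires all roots to lie outside the unit circle, i.e. |z| > 1 for every root.
Set 1 + (1.273) z + (-0.355) z^2 = 0, i.e. a z^2 + b z + c = 0 with a = -0.355, b = 1.273, c = 1.
Discriminant D = b^2 - 4ac = (1.273)^2 - 4*(-0.355)*1 = 1.620529 - (-1.42) = 3.040529.
D >= 0, so the roots are real: z = (-b +/- sqrt(D)) / (2a) = (-1.273 +/- 1.743711) / (-0.71).
  z_1 = (-1.273 + 1.743711) / (-0.71) = -0.663,   |z_1| = 0.663.
  z_2 = (-1.273 - 1.743711) / (-0.71) = 4.2489,   |z_2| = 4.2489.
Moduli of all roots: 0.6630, 4.2489.
All moduli strictly greater than 1? No.
Verdict: Not invertible.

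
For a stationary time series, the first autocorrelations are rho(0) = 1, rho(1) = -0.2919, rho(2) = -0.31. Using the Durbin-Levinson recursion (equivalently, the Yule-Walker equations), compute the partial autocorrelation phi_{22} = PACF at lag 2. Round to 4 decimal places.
\phi_{22} = -0.4320

The PACF at lag k is phi_{kk}, the last component of the solution
to the Yule-Walker system G_k phi = r_k where
  (G_k)_{ij} = rho(|i - j|), (r_k)_i = rho(i), i,j = 1..k.
Equivalently, Durbin-Levinson gives phi_{kk} iteratively:
  phi_{11} = rho(1)
  phi_{kk} = [rho(k) - sum_{j=1..k-1} phi_{k-1,j} rho(k-j)]
            / [1 - sum_{j=1..k-1} phi_{k-1,j} rho(j)],
  phi_{k,j} = phi_{k-1,j} - phi_{kk} phi_{k-1,k-j},  j = 1..k-1.
Step k = 1:
  phi_11 = rho(1) = -0.2919.
Step k = 2:
  phi_22 = [rho(2) - phi_11 rho(1)] / [1 - phi_11 rho(1)] = [-0.31 - (-0.2919)(-0.2919)] / [1 - (-0.2919)(-0.2919)]
         = -0.39520561 / 0.91479439 = -0.432.
Therefore phi_{22} = -0.4320.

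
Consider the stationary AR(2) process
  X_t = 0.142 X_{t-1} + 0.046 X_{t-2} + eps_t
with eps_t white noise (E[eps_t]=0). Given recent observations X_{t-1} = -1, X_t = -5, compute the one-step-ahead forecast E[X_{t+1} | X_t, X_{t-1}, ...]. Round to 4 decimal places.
E[X_{t+1} \mid \mathcal F_t] = -0.7560

For an AR(p) model X_t = c + sum_i phi_i X_{t-i} + eps_t, the
one-step-ahead conditional mean is
  E[X_{t+1} | X_t, ...] = c + sum_i phi_i X_{t+1-i}.
Substitute known values:
  E[X_{t+1} | ...] = (0.142) * (-5) + (0.046) * (-1)
                   = -0.7560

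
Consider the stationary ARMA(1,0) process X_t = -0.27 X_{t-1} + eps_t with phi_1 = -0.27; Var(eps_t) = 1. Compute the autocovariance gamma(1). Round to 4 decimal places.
\gamma(1) = -0.2912

Multiply the model equation by X_{t-k} and take expectations. With theta_0 = psi_0 = 1 and psi_j the MA(infinity) weights, this gives
  gamma(k) - sum_i phi_i gamma(k-i) = c_k,
  c_k = sigma^2 * sum_{j=k..q} theta_j psi_{j-k}   (c_k = 0 for k > q),
using gamma(-m) = gamma(m).
Pure AR (q = 0): c_0 = sigma^2 = 1, c_k = 0 for k >= 1.
Equations for k = 0 and k = 1 (AR order 1):
  gamma(0) = phi_1 gamma(1) + c_0
  gamma(1) = phi_1 gamma(0) + c_1
Substituting the second into the first: gamma(0) (1 - phi_1^2) = c_0 + phi_1 c_1, so
  gamma(0) = c_0 / (1 - phi_1^2) = 1 / (1 - (-0.27)^2) = 1 / 0.9271 = 1.078632.
  gamma(1) = phi_1 gamma(0) = (-0.27)(1.078632) = -0.291231.
Therefore gamma(1) = -0.2912 (to 4 decimal places).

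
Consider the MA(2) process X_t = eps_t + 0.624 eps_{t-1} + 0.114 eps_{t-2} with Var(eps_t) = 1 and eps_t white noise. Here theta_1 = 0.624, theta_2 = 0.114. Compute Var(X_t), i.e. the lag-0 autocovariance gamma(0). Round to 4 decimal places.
\gamma(0) = 1.4024

For an MA(q) process X_t = eps_t + sum_i theta_i eps_{t-i} with
Var(eps_t) = sigma^2, the variance is
  gamma(0) = sigma^2 * (1 + sum_i theta_i^2).
  sum_i theta_i^2 = (0.624)^2 + (0.114)^2 = 0.389376 + 0.012996 = 0.402372.
  gamma(0) = 1 * (1 + 0.402372) = 1 * 1.402372 = 1.402372, which rounds to 1.4024.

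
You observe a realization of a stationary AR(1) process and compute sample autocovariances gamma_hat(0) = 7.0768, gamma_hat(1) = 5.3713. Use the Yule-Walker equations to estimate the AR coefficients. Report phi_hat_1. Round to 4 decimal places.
\hat\phi_{1} = 0.7590

The Yule-Walker equations for an AR(p) process read, in matrix form,
  Gamma_p phi = r_p,   with   (Gamma_p)_{ij} = gamma(|i - j|),
                       (r_p)_i = gamma(i),   i,j = 1..p.
Substitute the sample gammas (Toeplitz matrix and right-hand side of size 1):
  Gamma_p = [[7.0768]]
  r_p     = [5.3713]
With p = 1 this is the single equation gamma(0) phi_1 = gamma(1):
  phi_hat_1 = gamma(1) / gamma(0) = 5.3713 / 7.0768 = 0.7590.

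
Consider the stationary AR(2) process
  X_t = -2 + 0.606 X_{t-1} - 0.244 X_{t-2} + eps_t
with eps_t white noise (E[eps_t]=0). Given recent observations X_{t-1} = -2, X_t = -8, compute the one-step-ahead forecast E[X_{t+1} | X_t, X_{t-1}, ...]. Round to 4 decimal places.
E[X_{t+1} \mid \mathcal F_t] = -6.3600

For an AR(p) model X_t = c + sum_i phi_i X_{t-i} + eps_t, the
one-step-ahead conditional mean is
  E[X_{t+1} | X_t, ...] = c + sum_i phi_i X_{t+1-i}.
Substitute known values:
  E[X_{t+1} | ...] = -2 + (0.606) * (-8) + (-0.244) * (-2)
                   = -6.3600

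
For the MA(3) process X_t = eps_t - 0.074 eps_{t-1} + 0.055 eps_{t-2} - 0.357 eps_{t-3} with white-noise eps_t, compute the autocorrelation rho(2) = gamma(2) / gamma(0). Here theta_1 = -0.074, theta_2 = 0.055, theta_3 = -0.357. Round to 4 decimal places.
\rho(2) = 0.0717

For an MA(q) process with theta_0 = 1, the autocovariance is
  gamma(k) = sigma^2 * sum_{i=0..q-k} theta_i * theta_{i+k},
and rho(k) = gamma(k) / gamma(0). Sigma^2 cancels.
  numerator   = (1)*(0.055) + (-0.074)*(-0.357) = 0.081418.
  denominator = (1)^2 + (-0.074)^2 + (0.055)^2 + (-0.357)^2 = 1.13595.
  rho(2) = 0.081418 / 1.13595 = 0.0717.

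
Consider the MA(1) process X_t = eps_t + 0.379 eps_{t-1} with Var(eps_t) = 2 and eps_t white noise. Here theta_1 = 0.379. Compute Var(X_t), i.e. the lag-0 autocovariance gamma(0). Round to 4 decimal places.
\gamma(0) = 2.2873

For an MA(q) process X_t = eps_t + sum_i theta_i eps_{t-i} with
Var(eps_t) = sigma^2, the variance is
  gamma(0) = sigma^2 * (1 + sum_i theta_i^2).
  sum_i theta_i^2 = (0.379)^2 = 0.143641.
  gamma(0) = 2 * (1 + 0.143641) = 2 * 1.143641 = 2.287282, which rounds to 2.2873.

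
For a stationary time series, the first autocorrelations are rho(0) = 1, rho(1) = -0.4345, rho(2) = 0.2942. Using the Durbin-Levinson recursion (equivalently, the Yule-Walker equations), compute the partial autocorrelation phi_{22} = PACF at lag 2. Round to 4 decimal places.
\phi_{22} = 0.1299

The PACF at lag k is phi_{kk}, the last component of the solution
to the Yule-Walker system G_k phi = r_k where
  (G_k)_{ij} = rho(|i - j|), (r_k)_i = rho(i), i,j = 1..k.
Equivalently, Durbin-Levinson gives phi_{kk} iteratively:
  phi_{11} = rho(1)
  phi_{kk} = [rho(k) - sum_{j=1..k-1} phi_{k-1,j} rho(k-j)]
            / [1 - sum_{j=1..k-1} phi_{k-1,j} rho(j)],
  phi_{k,j} = phi_{k-1,j} - phi_{kk} phi_{k-1,k-j},  j = 1..k-1.
Step k = 1:
  phi_11 = rho(1) = -0.4345.
Step k = 2:
  phi_22 = [rho(2) - phi_11 rho(1)] / [1 - phi_11 rho(1)] = [0.2942 - (-0.4345)(-0.4345)] / [1 - (-0.4345)(-0.4345)]
         = 0.10540975 / 0.81120975 = 0.1299.
Therefore phi_{22} = 0.1299.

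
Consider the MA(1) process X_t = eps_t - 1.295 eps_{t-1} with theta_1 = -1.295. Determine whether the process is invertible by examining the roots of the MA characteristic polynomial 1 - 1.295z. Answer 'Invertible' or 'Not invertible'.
\text{Not invertible}

The MA(q) characteristic polynomial is P(z) = 1 - 1.295z.
Invertibility requires all roots to lie outside the unit circle, i.e. |z| > 1 for every root.
This is linear in z: 1 + (-1.295) z = 0  =>  z = -1/(-1.295) = 0.772201,  |z| = 0.772201.
Moduli of all roots: 0.7722.
All moduli strictly greater than 1? No.
Verdict: Not invertible.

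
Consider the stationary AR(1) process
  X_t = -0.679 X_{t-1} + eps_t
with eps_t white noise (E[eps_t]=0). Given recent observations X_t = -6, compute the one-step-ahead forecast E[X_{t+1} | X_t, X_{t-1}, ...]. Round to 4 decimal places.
E[X_{t+1} \mid \mathcal F_t] = 4.0740

For an AR(p) model X_t = c + sum_i phi_i X_{t-i} + eps_t, the
one-step-ahead conditional mean is
  E[X_{t+1} | X_t, ...] = c + sum_i phi_i X_{t+1-i}.
Substitute known values:
  E[X_{t+1} | ...] = (-0.679) * (-6)
                   = 4.0740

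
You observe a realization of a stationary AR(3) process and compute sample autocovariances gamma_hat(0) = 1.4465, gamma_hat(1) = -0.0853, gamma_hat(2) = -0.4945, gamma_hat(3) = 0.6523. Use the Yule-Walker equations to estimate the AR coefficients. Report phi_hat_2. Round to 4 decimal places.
\hat\phi_{2} = -0.3100

The Yule-Walker equations for an AR(p) process read, in matrix form,
  Gamma_p phi = r_p,   with   (Gamma_p)_{ij} = gamma(|i - j|),
                       (r_p)_i = gamma(i),   i,j = 1..p.
Substitute the sample gammas (Toeplitz matrix and right-hand side of size 3):
  Gamma_p = [[1.4465, -0.0853, -0.4945], [-0.0853, 1.4465, -0.0853], [-0.4945, -0.0853, 1.4465]]
  r_p     = [-0.0853, -0.4945, 0.6523]
Written out (R1..R3):
  (R1) 1.4465 phi_1 - 0.0853 phi_2 - 0.4945 phi_3 = -0.0853
  (R2) -0.0853 phi_1 + 1.4465 phi_2 - 0.0853 phi_3 = -0.4945
  (R3) -0.4945 phi_1 - 0.0853 phi_2 + 1.4465 phi_3 = 0.6523
Gaussian elimination:
  R2 <- R2 - (-0.0853/1.4465) R1 = R2 - (-0.05897) R1:  1.44147 phi_2 - 0.114461 phi_3 = -0.49953
  R3 <- R3 - (-0.4945/1.4465) R1 = R3 - (-0.34186) R1:  -0.114461 phi_2 + 1.27745 phi_3 = 0.623139
  R3 <- R3 - (-0.114461/1.44147) R2 = R3 - (-0.079405) R2:  1.268362 phi_3 = 0.583474
Back-substitution:
  phi_hat_3 = 0.583474 / 1.268362 = 0.460022
  phi_hat_2 = (-0.49953 - (-0.114461)(0.460022)) / 1.44147 = -0.310014
  phi_hat_1 = (-0.0853 - (-0.0853)(-0.310014) - (-0.4945)(0.460022)) / 1.4465 = 0.080011
So phi_hat = [0.0800, -0.3100, 0.4600].
Therefore phi_hat_2 = -0.3100.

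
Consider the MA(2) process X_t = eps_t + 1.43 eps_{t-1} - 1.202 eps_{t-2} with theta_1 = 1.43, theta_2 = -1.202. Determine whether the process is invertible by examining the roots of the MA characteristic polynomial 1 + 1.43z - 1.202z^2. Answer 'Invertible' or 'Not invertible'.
\text{Not invertible}

The MA(q) characteristic polynomial is P(z) = 1 + 1.43z - 1.202z^2.
Invertibility requires all roots to lie outside the unit circle, i.e. |z| > 1 for every root.
Set 1 + (1.43) z + (-1.202) z^2 = 0, i.e. a z^2 + b z + c = 0 with a = -1.202, b = 1.43, c = 1.
Discriminant D = b^2 - 4ac = (1.43)^2 - 4*(-1.202)*1 = 2.0449 - (-4.808) = 6.8529.
D >= 0, so the roots are real: z = (-b +/- sqrt(D)) / (2a) = (-1.43 +/- 2.617804) / (-2.404).
  z_1 = (-1.43 + 2.617804) / (-2.404) = -0.4941,   |z_1| = 0.4941.
  z_2 = (-1.43 - 2.617804) / (-2.404) = 1.6838,   |z_2| = 1.6838.
Moduli of all roots: 0.4941, 1.6838.
All moduli strictly greater than 1? No.
Verdict: Not invertible.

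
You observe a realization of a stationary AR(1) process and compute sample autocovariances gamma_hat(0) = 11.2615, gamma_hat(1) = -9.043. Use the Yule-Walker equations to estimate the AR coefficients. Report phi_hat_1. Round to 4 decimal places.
\hat\phi_{1} = -0.8030

The Yule-Walker equations for an AR(p) process read, in matrix form,
  Gamma_p phi = r_p,   with   (Gamma_p)_{ij} = gamma(|i - j|),
                       (r_p)_i = gamma(i),   i,j = 1..p.
Substitute the sample gammas (Toeplitz matrix and right-hand side of size 1):
  Gamma_p = [[11.2615]]
  r_p     = [-9.043]
With p = 1 this is the single equation gamma(0) phi_1 = gamma(1):
  phi_hat_1 = gamma(1) / gamma(0) = -9.043 / 11.2615 = -0.8030.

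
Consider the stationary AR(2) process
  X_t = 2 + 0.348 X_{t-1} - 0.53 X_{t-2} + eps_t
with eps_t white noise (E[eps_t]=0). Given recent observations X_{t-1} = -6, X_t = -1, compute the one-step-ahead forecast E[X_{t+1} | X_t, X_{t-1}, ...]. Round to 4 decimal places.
E[X_{t+1} \mid \mathcal F_t] = 4.8320

For an AR(p) model X_t = c + sum_i phi_i X_{t-i} + eps_t, the
one-step-ahead conditional mean is
  E[X_{t+1} | X_t, ...] = c + sum_i phi_i X_{t+1-i}.
Substitute known values:
  E[X_{t+1} | ...] = 2 + (0.348) * (-1) + (-0.53) * (-6)
                   = 4.8320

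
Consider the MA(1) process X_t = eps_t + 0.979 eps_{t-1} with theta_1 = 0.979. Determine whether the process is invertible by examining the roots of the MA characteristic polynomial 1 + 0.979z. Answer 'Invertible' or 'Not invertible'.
\text{Invertible}

The MA(q) characteristic polynomial is P(z) = 1 + 0.979z.
Invertibility requires all roots to lie outside the unit circle, i.e. |z| > 1 for every root.
This is linear in z: 1 + (0.979) z = 0  =>  z = -1/(0.979) = -1.02145,  |z| = 1.02145.
Moduli of all roots: 1.0215.
All moduli strictly greater than 1? Yes.
Verdict: Invertible.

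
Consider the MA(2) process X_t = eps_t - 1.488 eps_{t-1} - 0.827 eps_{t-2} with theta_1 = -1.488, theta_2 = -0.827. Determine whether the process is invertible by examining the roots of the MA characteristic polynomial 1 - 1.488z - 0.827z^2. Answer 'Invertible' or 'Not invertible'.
\text{Not invertible}

The MA(q) characteristic polynomial is P(z) = 1 - 1.488z - 0.827z^2.
Invertibility requires all roots to lie outside the unit circle, i.e. |z| > 1 for every root.
Set 1 + (-1.488) z + (-0.827) z^2 = 0, i.e. a z^2 + b z + c = 0 with a = -0.827, b = -1.488, c = 1.
Discriminant D = b^2 - 4ac = (-1.488)^2 - 4*(-0.827)*1 = 2.214144 - (-3.308) = 5.522144.
D >= 0, so the roots are real: z = (-b +/- sqrt(D)) / (2a) = (1.488 +/- 2.349924) / (-1.654).
  z_1 = (1.488 + 2.349924) / (-1.654) = -2.3204,   |z_1| = 2.3204.
  z_2 = (1.488 - 2.349924) / (-1.654) = 0.5211,   |z_2| = 0.5211.
Moduli of all roots: 2.3204, 0.5211.
All moduli strictly greater than 1? No.
Verdict: Not invertible.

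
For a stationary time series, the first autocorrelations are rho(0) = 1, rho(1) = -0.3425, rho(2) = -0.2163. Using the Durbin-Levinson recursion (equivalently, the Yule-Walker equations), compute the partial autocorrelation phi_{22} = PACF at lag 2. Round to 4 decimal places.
\phi_{22} = -0.3779

The PACF at lag k is phi_{kk}, the last component of the solution
to the Yule-Walker system G_k phi = r_k where
  (G_k)_{ij} = rho(|i - j|), (r_k)_i = rho(i), i,j = 1..k.
Equivalently, Durbin-Levinson gives phi_{kk} iteratively:
  phi_{11} = rho(1)
  phi_{kk} = [rho(k) - sum_{j=1..k-1} phi_{k-1,j} rho(k-j)]
            / [1 - sum_{j=1..k-1} phi_{k-1,j} rho(j)],
  phi_{k,j} = phi_{k-1,j} - phi_{kk} phi_{k-1,k-j},  j = 1..k-1.
Step k = 1:
  phi_11 = rho(1) = -0.3425.
Step k = 2:
  phi_22 = [rho(2) - phi_11 rho(1)] / [1 - phi_11 rho(1)] = [-0.2163 - (-0.3425)(-0.3425)] / [1 - (-0.3425)(-0.3425)]
         = -0.33360625 / 0.88269375 = -0.3779.
Therefore phi_{22} = -0.3779.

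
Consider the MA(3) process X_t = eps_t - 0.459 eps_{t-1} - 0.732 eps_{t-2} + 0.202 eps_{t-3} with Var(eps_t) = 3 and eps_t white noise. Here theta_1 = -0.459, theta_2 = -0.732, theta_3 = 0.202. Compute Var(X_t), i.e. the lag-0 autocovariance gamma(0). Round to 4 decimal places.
\gamma(0) = 5.3619

For an MA(q) process X_t = eps_t + sum_i theta_i eps_{t-i} with
Var(eps_t) = sigma^2, the variance is
  gamma(0) = sigma^2 * (1 + sum_i theta_i^2).
  sum_i theta_i^2 = (-0.459)^2 + (-0.732)^2 + (0.202)^2 = 0.210681 + 0.535824 + 0.040804 = 0.787309.
  gamma(0) = 3 * (1 + 0.787309) = 3 * 1.787309 = 5.361927, which rounds to 5.3619.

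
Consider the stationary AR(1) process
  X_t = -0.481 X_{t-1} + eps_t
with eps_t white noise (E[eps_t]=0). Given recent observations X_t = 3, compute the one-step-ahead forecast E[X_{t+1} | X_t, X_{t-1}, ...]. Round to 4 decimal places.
E[X_{t+1} \mid \mathcal F_t] = -1.4430

For an AR(p) model X_t = c + sum_i phi_i X_{t-i} + eps_t, the
one-step-ahead conditional mean is
  E[X_{t+1} | X_t, ...] = c + sum_i phi_i X_{t+1-i}.
Substitute known values:
  E[X_{t+1} | ...] = (-0.481) * (3)
                   = -1.4430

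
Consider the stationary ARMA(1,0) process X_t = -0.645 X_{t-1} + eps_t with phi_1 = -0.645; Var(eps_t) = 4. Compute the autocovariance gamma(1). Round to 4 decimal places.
\gamma(1) = -4.4180

Multiply the model equation by X_{t-k} and take expectations. With theta_0 = psi_0 = 1 and psi_j the MA(infinity) weights, this gives
  gamma(k) - sum_i phi_i gamma(k-i) = c_k,
  c_k = sigma^2 * sum_{j=k..q} theta_j psi_{j-k}   (c_k = 0 for k > q),
using gamma(-m) = gamma(m).
Pure AR (q = 0): c_0 = sigma^2 = 4, c_k = 0 for k >= 1.
Equations for k = 0 and k = 1 (AR order 1):
  gamma(0) = phi_1 gamma(1) + c_0
  gamma(1) = phi_1 gamma(0) + c_1
Substituting the second into the first: gamma(0) (1 - phi_1^2) = c_0 + phi_1 c_1, so
  gamma(0) = c_0 / (1 - phi_1^2) = 4 / (1 - (-0.645)^2) = 4 / 0.583975 = 6.849608.
  gamma(1) = phi_1 gamma(0) = (-0.645)(6.849608) = -4.417997.
Therefore gamma(1) = -4.4180 (to 4 decimal places).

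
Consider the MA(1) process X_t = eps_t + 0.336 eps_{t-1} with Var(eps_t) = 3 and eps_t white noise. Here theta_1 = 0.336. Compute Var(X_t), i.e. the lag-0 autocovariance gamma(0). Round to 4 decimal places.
\gamma(0) = 3.3387

For an MA(q) process X_t = eps_t + sum_i theta_i eps_{t-i} with
Var(eps_t) = sigma^2, the variance is
  gamma(0) = sigma^2 * (1 + sum_i theta_i^2).
  sum_i theta_i^2 = (0.336)^2 = 0.112896.
  gamma(0) = 3 * (1 + 0.112896) = 3 * 1.112896 = 3.338688, which rounds to 3.3387.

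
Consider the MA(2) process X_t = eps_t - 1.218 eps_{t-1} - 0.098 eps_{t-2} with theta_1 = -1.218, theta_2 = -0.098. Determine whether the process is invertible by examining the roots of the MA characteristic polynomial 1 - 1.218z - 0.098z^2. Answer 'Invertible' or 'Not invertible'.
\text{Not invertible}

The MA(q) characteristic polynomial is P(z) = 1 - 1.218z - 0.098z^2.
Invertibility requires all roots to lie outside the unit circle, i.e. |z| > 1 for every root.
Set 1 + (-1.218) z + (-0.098) z^2 = 0, i.e. a z^2 + b z + c = 0 with a = -0.098, b = -1.218, c = 1.
Discriminant D = b^2 - 4ac = (-1.218)^2 - 4*(-0.098)*1 = 1.483524 - (-0.392) = 1.875524.
D >= 0, so the roots are real: z = (-b +/- sqrt(D)) / (2a) = (1.218 +/- 1.369498) / (-0.196).
  z_1 = (1.218 + 1.369498) / (-0.196) = -13.2015,   |z_1| = 13.2015.
  z_2 = (1.218 - 1.369498) / (-0.196) = 0.7729,   |z_2| = 0.7729.
Moduli of all roots: 13.2015, 0.7729.
All moduli strictly greater than 1? No.
Verdict: Not invertible.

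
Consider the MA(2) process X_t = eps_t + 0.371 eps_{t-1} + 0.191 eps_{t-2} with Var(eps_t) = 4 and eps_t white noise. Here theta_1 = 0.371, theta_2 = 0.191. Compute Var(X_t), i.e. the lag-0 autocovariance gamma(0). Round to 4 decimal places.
\gamma(0) = 4.6965

For an MA(q) process X_t = eps_t + sum_i theta_i eps_{t-i} with
Var(eps_t) = sigma^2, the variance is
  gamma(0) = sigma^2 * (1 + sum_i theta_i^2).
  sum_i theta_i^2 = (0.371)^2 + (0.191)^2 = 0.137641 + 0.036481 = 0.174122.
  gamma(0) = 4 * (1 + 0.174122) = 4 * 1.174122 = 4.696488, which rounds to 4.6965.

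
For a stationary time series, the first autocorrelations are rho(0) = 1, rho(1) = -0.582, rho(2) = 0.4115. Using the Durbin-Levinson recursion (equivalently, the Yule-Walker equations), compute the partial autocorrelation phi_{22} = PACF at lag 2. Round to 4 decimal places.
\phi_{22} = 0.1101

The PACF at lag k is phi_{kk}, the last component of the solution
to the Yule-Walker system G_k phi = r_k where
  (G_k)_{ij} = rho(|i - j|), (r_k)_i = rho(i), i,j = 1..k.
Equivalently, Durbin-Levinson gives phi_{kk} iteratively:
  phi_{11} = rho(1)
  phi_{kk} = [rho(k) - sum_{j=1..k-1} phi_{k-1,j} rho(k-j)]
            / [1 - sum_{j=1..k-1} phi_{k-1,j} rho(j)],
  phi_{k,j} = phi_{k-1,j} - phi_{kk} phi_{k-1,k-j},  j = 1..k-1.
Step k = 1:
  phi_11 = rho(1) = -0.582.
Step k = 2:
  phi_22 = [rho(2) - phi_11 rho(1)] / [1 - phi_11 rho(1)] = [0.4115 - (-0.582)(-0.582)] / [1 - (-0.582)(-0.582)]
         = 0.072776 / 0.661276 = 0.1101.
Therefore phi_{22} = 0.1101.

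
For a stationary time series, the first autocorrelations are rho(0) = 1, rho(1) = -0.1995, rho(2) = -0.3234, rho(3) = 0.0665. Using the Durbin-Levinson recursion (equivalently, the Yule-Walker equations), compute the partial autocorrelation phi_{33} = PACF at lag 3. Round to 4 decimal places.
\phi_{33} = -0.1190

The PACF at lag k is phi_{kk}, the last component of the solution
to the Yule-Walker system G_k phi = r_k where
  (G_k)_{ij} = rho(|i - j|), (r_k)_i = rho(i), i,j = 1..k.
Equivalently, Durbin-Levinson gives phi_{kk} iteratively:
  phi_{11} = rho(1)
  phi_{kk} = [rho(k) - sum_{j=1..k-1} phi_{k-1,j} rho(k-j)]
            / [1 - sum_{j=1..k-1} phi_{k-1,j} rho(j)],
  phi_{k,j} = phi_{k-1,j} - phi_{kk} phi_{k-1,k-j},  j = 1..k-1.
Step k = 1:
  phi_11 = rho(1) = -0.1995.
Step k = 2:
  phi_22 = [rho(2) - phi_11 rho(1)] / [1 - phi_11 rho(1)] = [-0.3234 - (-0.1995)(-0.1995)] / [1 - (-0.1995)(-0.1995)]
         = -0.36320025 / 0.96019975 = -0.378255.
  Update: phi_21 = phi_11 - phi_22 phi_11 = -0.1995 - (-0.378255)(-0.1995) = -0.274962.
Step k = 3:
  phi_33 = [rho(3) - phi_21 rho(2) - phi_22 rho(1)] / [1 - phi_21 rho(1) - phi_22 rho(2)]
    numerator   = 0.0665 - (-0.274962)(-0.3234) - (-0.378255)(-0.1995) = -0.09788451
    denominator = 1 - (-0.274962)(-0.1995) - (-0.378255)(-0.3234) = 0.82281748
  phi_33 = -0.09788451 / 0.82281748 = -0.119.
Therefore phi_{33} = -0.1190.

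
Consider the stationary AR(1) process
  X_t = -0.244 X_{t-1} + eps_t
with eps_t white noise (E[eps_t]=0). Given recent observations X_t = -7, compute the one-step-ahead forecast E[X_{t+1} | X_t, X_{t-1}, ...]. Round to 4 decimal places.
E[X_{t+1} \mid \mathcal F_t] = 1.7080

For an AR(p) model X_t = c + sum_i phi_i X_{t-i} + eps_t, the
one-step-ahead conditional mean is
  E[X_{t+1} | X_t, ...] = c + sum_i phi_i X_{t+1-i}.
Substitute known values:
  E[X_{t+1} | ...] = (-0.244) * (-7)
                   = 1.7080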